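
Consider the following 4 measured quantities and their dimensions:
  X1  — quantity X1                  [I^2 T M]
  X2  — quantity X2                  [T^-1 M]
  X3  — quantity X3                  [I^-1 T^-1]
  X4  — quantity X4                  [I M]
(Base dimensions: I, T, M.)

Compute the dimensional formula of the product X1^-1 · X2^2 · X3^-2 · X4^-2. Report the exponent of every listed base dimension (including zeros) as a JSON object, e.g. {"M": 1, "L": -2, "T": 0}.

Exponent matrix [I,T,M] × [X1,X2,X3,X4]:
  I: [ 2  0 -1  1]
  T: [ 1 -1 -1  0]
  M: [ 1  1  0  1]
  [I]: (-1)·2+(2)·0+(-2)·-1+(-2)·1 = -2
  [T]: (-1)·1+(2)·-1+(-2)·-1+(-2)·0 = -1
  [M]: (-1)·1+(2)·1+(-2)·0+(-2)·1 = -1
⇒ I^-2 T^-1 M^-1

{"I": -2, "T": -1, "M": -1}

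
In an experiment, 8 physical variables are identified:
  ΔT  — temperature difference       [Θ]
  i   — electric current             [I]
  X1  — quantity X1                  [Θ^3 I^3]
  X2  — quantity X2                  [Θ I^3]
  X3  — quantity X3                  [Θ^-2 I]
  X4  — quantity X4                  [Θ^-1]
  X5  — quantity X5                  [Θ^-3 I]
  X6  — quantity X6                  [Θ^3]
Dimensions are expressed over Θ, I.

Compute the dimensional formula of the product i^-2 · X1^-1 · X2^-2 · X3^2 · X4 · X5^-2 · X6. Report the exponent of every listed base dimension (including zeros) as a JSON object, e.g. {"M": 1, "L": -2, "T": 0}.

{"Θ": -1, "I": -11}

Write exponents as rows Θ,I / cols ΔT,i,X1,X2,X3,X4,X5,X6:
  Θ: [ 1  0  3  1 -2 -1 -3  3]
  I: [ 0  1  3  3  1  0  1  0]
  [Θ]: (-2)·0+(-1)·3+(-2)·1+(2)·-2+(1)·-1+(-2)·-3+(1)·3 = -1
  [I]: (-2)·1+(-1)·3+(-2)·3+(2)·1+(1)·0+(-2)·1+(1)·0 = -11
⇒ Θ^-1 I^-11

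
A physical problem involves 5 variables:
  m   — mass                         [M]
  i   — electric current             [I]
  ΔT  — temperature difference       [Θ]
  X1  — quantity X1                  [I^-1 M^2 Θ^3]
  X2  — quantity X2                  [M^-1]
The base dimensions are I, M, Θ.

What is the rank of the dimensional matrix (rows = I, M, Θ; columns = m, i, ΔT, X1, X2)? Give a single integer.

3

Write exponents as rows I,M,Θ / cols m,i,ΔT,X1,X2:
  I: [ 0  1  0 -1  0]
  M: [ 1  0  0  2 -1]
  Θ: [ 0  0  1  3  0]
RREF → pivots at {m,i,ΔT} ⇒ r = 3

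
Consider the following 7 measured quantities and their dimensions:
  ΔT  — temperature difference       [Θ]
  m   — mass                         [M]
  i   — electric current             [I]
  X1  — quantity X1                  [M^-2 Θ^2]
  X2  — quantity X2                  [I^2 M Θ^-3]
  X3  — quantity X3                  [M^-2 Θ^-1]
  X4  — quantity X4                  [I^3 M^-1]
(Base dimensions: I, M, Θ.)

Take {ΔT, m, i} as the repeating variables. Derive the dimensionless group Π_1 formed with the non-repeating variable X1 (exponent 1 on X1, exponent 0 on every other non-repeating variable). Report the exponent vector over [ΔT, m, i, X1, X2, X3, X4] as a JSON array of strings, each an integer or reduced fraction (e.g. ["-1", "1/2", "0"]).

Dimensional matrix (I×M×Θ by ΔT×m×i×X1×X2×X3×X4):
  I: [ 0  0  1  0  2  0  3]
  M: [ 0  1  0 -2  1 -2 -1]
  Θ: [ 1  0  0  2 -3 -1  0]
RREF → pivots at {ΔT,m,i} ⇒ r = 3
Repeat: ΔT,m,i; free: X1,X2,X3,X4
RREF:
  r0: [   1    0    0    2   -3   -1    0]
  r1: [   0    1    0   -2    1   -2   -1]
  r2: [   0    0    1    0    2    0    3]
Fix exponent of X1 at 1, X2 at 0, X3 at 0, X4 at 0; solve each RREF row for its pivot's exponent:
  r0: exp(ΔT) + (2)·1 = 0 ⇒ exp(ΔT) = -2
  r1: exp(m) + (-2)·1 = 0 ⇒ exp(m) = 2
  r2: exp(i) + (0)·1 = 0 ⇒ exp(i) = 0
Π_1 = ΔT^-2 · m^2 · X1

["-2", "2", "0", "1", "0", "0", "0"]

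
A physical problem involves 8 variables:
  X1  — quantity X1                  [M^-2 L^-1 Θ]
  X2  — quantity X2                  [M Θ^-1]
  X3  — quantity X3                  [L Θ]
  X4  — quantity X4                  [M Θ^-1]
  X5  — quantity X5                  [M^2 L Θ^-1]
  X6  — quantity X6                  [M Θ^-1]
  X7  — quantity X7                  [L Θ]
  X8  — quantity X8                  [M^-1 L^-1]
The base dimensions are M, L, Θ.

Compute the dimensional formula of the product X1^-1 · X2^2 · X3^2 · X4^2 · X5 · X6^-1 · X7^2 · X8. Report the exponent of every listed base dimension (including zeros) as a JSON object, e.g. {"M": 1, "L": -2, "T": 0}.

Exponent matrix [M,L,Θ] × [X1,X2,X3,X4,X5,X6,X7,X8]:
  M: [-2  1  0  1  2  1  0 -1]
  L: [-1  0  1  0  1  0  1 -1]
  Θ: [ 1 -1  1 -1 -1 -1  1  0]
  [M]: (-1)·-2+(2)·1+(2)·0+(2)·1+(1)·2+(-1)·1+(2)·0+(1)·-1 = 6
  [L]: (-1)·-1+(2)·0+(2)·1+(2)·0+(1)·1+(-1)·0+(2)·1+(1)·-1 = 5
  [Θ]: (-1)·1+(2)·-1+(2)·1+(2)·-1+(1)·-1+(-1)·-1+(2)·1+(1)·0 = -1
⇒ M^6 L^5 Θ^-1

{"M": 6, "L": 5, "Θ": -1}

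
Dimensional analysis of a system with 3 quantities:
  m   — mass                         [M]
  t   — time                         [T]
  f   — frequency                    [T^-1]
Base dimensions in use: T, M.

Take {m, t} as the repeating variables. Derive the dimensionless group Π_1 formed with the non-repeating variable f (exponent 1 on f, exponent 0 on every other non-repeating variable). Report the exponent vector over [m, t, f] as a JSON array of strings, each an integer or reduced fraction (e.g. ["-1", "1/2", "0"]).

["0", "1", "1"]

Exponent matrix [T,M] × [m,t,f]:
  T: [ 0  1 -1]
  M: [ 1  0  0]
RREF → pivots at {m,t} ⇒ r = 2
Repeat: m,t; free: f
RREF:
  r0: [   1    0    0]
  r1: [   0    1   -1]
Fix exponent of f at 1; solve each RREF row for its pivot's exponent:
  r0: exp(m) + (0)·1 = 0 ⇒ exp(m) = 0
  r1: exp(t) + (-1)·1 = 0 ⇒ exp(t) = 1
Π_1 = t · f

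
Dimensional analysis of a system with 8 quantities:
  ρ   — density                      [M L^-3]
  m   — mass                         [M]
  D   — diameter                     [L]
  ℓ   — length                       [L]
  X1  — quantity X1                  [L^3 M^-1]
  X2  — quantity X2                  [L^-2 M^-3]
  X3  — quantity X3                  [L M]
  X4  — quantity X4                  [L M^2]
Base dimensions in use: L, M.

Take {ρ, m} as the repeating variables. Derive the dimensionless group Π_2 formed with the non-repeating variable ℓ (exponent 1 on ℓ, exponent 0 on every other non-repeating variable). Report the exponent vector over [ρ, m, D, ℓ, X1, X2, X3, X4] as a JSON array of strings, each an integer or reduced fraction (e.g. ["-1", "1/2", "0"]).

["1/3", "-1/3", "0", "1", "0", "0", "0", "0"]

Exponent matrix [L,M] × [ρ,m,D,ℓ,X1,X2,X3,X4]:
  L: [-3  0  1  1  3 -2  1  1]
  M: [ 1  1  0  0 -1 -3  1  2]
Echelon form has 2 nonzero rows (pivots: ρ,m)
Repeat: ρ,m; free: D,ℓ,X1,X2,X3,X4
RREF:
  r0: [   1    0 -1/3 -1/3   -1  2/3 -1/3 -1/3]
  r1: [   0    1  1/3  1/3    0 -11/3  4/3  7/3]
Fix exponent of ℓ at 1, D at 0, X1 at 0, X2 at 0, X3 at 0, X4 at 0; solve each RREF row for its pivot's exponent:
  r0: exp(ρ) + (-1/3)·1 = 0 ⇒ exp(ρ) = 1/3
  r1: exp(m) + (1/3)·1 = 0 ⇒ exp(m) = -1/3
Π_2 = ρ^(1/3) · m^(-1/3) · ℓ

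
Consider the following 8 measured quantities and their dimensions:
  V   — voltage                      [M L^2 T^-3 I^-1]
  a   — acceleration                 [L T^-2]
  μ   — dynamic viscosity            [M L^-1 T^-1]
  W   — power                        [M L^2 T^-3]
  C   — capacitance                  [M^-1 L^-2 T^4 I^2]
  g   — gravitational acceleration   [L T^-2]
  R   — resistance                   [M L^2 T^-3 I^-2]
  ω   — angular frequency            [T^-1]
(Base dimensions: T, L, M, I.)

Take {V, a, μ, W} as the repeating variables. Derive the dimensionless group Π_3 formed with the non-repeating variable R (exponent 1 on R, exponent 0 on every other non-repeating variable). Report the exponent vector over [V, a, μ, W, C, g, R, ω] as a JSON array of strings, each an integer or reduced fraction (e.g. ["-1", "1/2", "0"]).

["-2", "0", "0", "1", "0", "0", "1", "0"]

Exponent matrix [T,L,M,I] × [V,a,μ,W,C,g,R,ω]:
  T: [-3 -2 -1 -3  4 -2 -3 -1]
  L: [ 2  1 -1  2 -2  1  2  0]
  M: [ 1  0  1  1 -1  0  1  0]
  I: [-1  0  0  0  2  0 -2  0]
Row reduction gives pivot columns V,a,μ,W; rank = 4
Pivot set = {V,a,μ,W}, free = {C,g,R,ω}
RREF:
  r0: [   1    0    0    0   -2    0    2    0]
  r1: [   0    1    0    0 -3/4    1    0  3/4]
  r2: [   0    0    1    0 -1/4    0    0  1/4]
  r3: [   0    0    0    1  5/4    0   -1 -1/4]
Fix exponent of R at 1, C at 0, g at 0, ω at 0; solve each RREF row for its pivot's exponent:
  r0: exp(V) + (2)·1 = 0 ⇒ exp(V) = -2
  r1: exp(a) + (0)·1 = 0 ⇒ exp(a) = 0
  r2: exp(μ) + (0)·1 = 0 ⇒ exp(μ) = 0
  r3: exp(W) + (-1)·1 = 0 ⇒ exp(W) = 1
Π_3 = V^-2 · W · R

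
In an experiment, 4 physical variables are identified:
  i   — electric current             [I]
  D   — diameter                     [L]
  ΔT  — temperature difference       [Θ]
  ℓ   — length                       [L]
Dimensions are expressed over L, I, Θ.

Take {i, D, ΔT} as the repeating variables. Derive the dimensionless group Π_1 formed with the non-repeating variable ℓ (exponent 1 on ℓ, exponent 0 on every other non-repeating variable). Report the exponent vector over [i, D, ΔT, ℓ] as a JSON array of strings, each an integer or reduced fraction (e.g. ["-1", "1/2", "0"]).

["0", "-1", "0", "1"]

Exponent matrix [L,I,Θ] × [i,D,ΔT,ℓ]:
  L: [ 0  1  0  1]
  I: [ 1  0  0  0]
  Θ: [ 0  0  1  0]
Row reduction gives pivot columns i,D,ΔT; rank = 3
Pivot set = {i,D,ΔT}, free = {ℓ}
RREF:
  r0: [   1    0    0    0]
  r1: [   0    1    0    1]
  r2: [   0    0    1    0]
Fix exponent of ℓ at 1; solve each RREF row for its pivot's exponent:
  r0: exp(i) + (0)·1 = 0 ⇒ exp(i) = 0
  r1: exp(D) + (1)·1 = 0 ⇒ exp(D) = -1
  r2: exp(ΔT) + (0)·1 = 0 ⇒ exp(ΔT) = 0
Π_1 = D^-1 · ℓ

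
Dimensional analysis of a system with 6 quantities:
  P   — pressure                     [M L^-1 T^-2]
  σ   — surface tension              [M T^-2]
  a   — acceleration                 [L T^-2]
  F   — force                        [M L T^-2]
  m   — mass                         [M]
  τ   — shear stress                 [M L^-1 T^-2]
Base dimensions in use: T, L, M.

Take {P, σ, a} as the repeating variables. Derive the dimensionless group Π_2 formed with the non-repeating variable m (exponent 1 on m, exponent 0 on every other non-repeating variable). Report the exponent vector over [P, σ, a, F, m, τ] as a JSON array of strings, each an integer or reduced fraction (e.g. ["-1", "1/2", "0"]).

Dimensional matrix (T×L×M by P×σ×a×F×m×τ):
  T: [-2 -2 -2 -2  0 -2]
  L: [-1  0  1  1  0 -1]
  M: [ 1  1  0  1  1  1]
RREF → pivots at {P,σ,a} ⇒ r = 3
Repeat: P,σ,a; free: F,m,τ
RREF:
  r0: [   1    0    0   -1   -1    1]
  r1: [   0    1    0    2    2    0]
  r2: [   0    0    1    0   -1    0]
Fix exponent of m at 1, F at 0, τ at 0; solve each RREF row for its pivot's exponent:
  r0: exp(P) + (-1)·1 = 0 ⇒ exp(P) = 1
  r1: exp(σ) + (2)·1 = 0 ⇒ exp(σ) = -2
  r2: exp(a) + (-1)·1 = 0 ⇒ exp(a) = 1
Π_2 = P · σ^-2 · a · m

["1", "-2", "1", "0", "1", "0"]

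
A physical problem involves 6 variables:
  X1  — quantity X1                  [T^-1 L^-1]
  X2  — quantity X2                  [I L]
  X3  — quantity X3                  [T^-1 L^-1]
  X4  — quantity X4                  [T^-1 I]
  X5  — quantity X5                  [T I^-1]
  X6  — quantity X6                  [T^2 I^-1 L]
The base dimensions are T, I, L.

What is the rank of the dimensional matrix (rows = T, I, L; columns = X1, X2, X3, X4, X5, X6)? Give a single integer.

Dimensional matrix (T×I×L by X1×X2×X3×X4×X5×X6):
  T: [-1  0 -1 -1  1  2]
  I: [ 0  1  0  1 -1 -1]
  L: [-1  1 -1  0  0  1]
RREF → pivots at {X1,X2} ⇒ r = 2

2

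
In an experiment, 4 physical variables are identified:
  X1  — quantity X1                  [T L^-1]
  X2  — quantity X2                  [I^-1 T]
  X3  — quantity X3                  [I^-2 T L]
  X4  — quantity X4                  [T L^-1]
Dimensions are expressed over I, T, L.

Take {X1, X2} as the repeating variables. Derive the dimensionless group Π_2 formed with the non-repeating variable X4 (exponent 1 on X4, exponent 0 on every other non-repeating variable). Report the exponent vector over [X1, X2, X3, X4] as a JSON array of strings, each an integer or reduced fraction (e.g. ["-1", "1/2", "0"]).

["-1", "0", "0", "1"]

Exponent matrix [I,T,L] × [X1,X2,X3,X4]:
  I: [ 0 -1 -2  0]
  T: [ 1  1  1  1]
  L: [-1  0  1 -1]
Echelon form has 2 nonzero rows (pivots: X1,X2)
Repeat: X1,X2; free: X3,X4
RREF:
  r0: [   1    0   -1    1]
  r1: [   0    1    2    0]
  r2: [   0    0    0    0]
Fix exponent of X4 at 1, X3 at 0; solve each RREF row for its pivot's exponent:
  r0: exp(X1) + (1)·1 = 0 ⇒ exp(X1) = -1
  r1: exp(X2) + (0)·1 = 0 ⇒ exp(X2) = 0
Π_2 = X1^-1 · X4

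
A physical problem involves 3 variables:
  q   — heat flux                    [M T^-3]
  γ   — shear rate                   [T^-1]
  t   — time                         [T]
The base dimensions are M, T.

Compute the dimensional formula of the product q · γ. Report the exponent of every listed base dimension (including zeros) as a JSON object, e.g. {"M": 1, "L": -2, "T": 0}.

{"M": 1, "T": -4}

Exponent matrix [M,T] × [q,γ,t]:
  M: [ 1  0  0]
  T: [-3 -1  1]
  [M]: (1)·1+(1)·0 = 1
  [T]: (1)·-3+(1)·-1 = -4
⇒ M T^-4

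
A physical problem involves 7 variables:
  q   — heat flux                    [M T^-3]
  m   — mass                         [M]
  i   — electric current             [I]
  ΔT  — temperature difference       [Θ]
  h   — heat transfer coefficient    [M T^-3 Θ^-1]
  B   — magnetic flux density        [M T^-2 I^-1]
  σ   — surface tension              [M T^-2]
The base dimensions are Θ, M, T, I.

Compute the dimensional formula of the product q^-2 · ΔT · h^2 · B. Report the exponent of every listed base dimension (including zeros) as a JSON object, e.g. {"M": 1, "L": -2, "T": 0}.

Write exponents as rows Θ,M,T,I / cols q,m,i,ΔT,h,B,σ:
  Θ: [ 0  0  0  1 -1  0  0]
  M: [ 1  1  0  0  1  1  1]
  T: [-3  0  0  0 -3 -2 -2]
  I: [ 0  0  1  0  0 -1  0]
  [Θ]: (-2)·0+(1)·1+(2)·-1+(1)·0 = -1
  [M]: (-2)·1+(1)·0+(2)·1+(1)·1 = 1
  [T]: (-2)·-3+(1)·0+(2)·-3+(1)·-2 = -2
  [I]: (-2)·0+(1)·0+(2)·0+(1)·-1 = -1
⇒ Θ^-1 M T^-2 I^-1

{"Θ": -1, "M": 1, "T": -2, "I": -1}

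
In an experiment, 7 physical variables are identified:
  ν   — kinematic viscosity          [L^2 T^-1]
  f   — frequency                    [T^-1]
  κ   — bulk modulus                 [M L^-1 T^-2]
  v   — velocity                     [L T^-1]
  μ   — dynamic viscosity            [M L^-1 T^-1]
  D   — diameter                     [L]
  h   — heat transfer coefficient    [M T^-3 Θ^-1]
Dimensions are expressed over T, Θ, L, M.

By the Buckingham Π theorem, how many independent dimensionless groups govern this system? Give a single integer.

3

Dimensional matrix (T×Θ×L×M by ν×f×κ×v×μ×D×h):
  T: [-1 -1 -2 -1 -1  0 -3]
  Θ: [ 0  0  0  0  0  0 -1]
  L: [ 2  0 -1  1 -1  1  0]
  M: [ 0  0  1  0  1  0  1]
Row reduction gives pivot columns ν,f,κ,h; rank = 4
Π count = n − r = 7 − 4 = 3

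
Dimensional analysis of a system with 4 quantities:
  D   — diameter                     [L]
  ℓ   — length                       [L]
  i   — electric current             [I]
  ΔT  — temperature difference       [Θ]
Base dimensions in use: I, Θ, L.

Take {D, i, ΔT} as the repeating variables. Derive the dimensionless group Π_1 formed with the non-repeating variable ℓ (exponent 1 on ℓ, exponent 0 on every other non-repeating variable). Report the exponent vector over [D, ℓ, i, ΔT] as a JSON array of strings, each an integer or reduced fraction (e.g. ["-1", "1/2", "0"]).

["-1", "1", "0", "0"]

Dimensional matrix (I×Θ×L by D×ℓ×i×ΔT):
  I: [ 0  0  1  0]
  Θ: [ 0  0  0  1]
  L: [ 1  1  0  0]
RREF → pivots at {D,i,ΔT} ⇒ r = 3
Repeat: D,i,ΔT; free: ℓ
RREF:
  r0: [   1    1    0    0]
  r1: [   0    0    1    0]
  r2: [   0    0    0    1]
Fix exponent of ℓ at 1; solve each RREF row for its pivot's exponent:
  r0: exp(D) + (1)·1 = 0 ⇒ exp(D) = -1
  r1: exp(i) + (0)·1 = 0 ⇒ exp(i) = 0
  r2: exp(ΔT) + (0)·1 = 0 ⇒ exp(ΔT) = 0
Π_1 = D^-1 · ℓ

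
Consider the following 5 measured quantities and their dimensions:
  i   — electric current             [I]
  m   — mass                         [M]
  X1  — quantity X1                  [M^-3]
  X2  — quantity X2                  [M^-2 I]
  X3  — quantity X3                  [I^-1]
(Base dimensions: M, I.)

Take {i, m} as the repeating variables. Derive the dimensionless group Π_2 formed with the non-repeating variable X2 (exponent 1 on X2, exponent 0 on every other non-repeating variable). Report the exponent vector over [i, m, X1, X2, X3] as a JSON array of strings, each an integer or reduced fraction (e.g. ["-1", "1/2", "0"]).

Dimensional matrix (M×I by i×m×X1×X2×X3):
  M: [ 0  1 -3 -2  0]
  I: [ 1  0  0  1 -1]
Echelon form has 2 nonzero rows (pivots: i,m)
Repeat: i,m; free: X1,X2,X3
RREF:
  r0: [   1    0    0    1   -1]
  r1: [   0    1   -3   -2    0]
Fix exponent of X2 at 1, X1 at 0, X3 at 0; solve each RREF row for its pivot's exponent:
  r0: exp(i) + (1)·1 = 0 ⇒ exp(i) = -1
  r1: exp(m) + (-2)·1 = 0 ⇒ exp(m) = 2
Π_2 = i^-1 · m^2 · X2

["-1", "2", "0", "1", "0"]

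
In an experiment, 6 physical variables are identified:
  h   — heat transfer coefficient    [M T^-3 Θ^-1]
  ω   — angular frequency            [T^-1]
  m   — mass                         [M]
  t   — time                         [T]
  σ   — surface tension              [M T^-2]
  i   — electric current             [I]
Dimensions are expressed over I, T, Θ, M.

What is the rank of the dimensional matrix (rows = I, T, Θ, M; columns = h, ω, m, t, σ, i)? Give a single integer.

4

Exponent matrix [I,T,Θ,M] × [h,ω,m,t,σ,i]:
  I: [ 0  0  0  0  0  1]
  T: [-3 -1  0  1 -2  0]
  Θ: [-1  0  0  0  0  0]
  M: [ 1  0  1  0  1  0]
RREF → pivots at {h,ω,m,i} ⇒ r = 4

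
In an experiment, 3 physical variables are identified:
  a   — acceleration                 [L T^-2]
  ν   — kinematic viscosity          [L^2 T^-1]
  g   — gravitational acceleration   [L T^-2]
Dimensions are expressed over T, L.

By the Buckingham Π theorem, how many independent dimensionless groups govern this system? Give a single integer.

1

Dimensional matrix (T×L by a×ν×g):
  T: [-2 -1 -2]
  L: [ 1  2  1]
RREF → pivots at {a,ν} ⇒ r = 2
Π count = n − r = 3 − 2 = 1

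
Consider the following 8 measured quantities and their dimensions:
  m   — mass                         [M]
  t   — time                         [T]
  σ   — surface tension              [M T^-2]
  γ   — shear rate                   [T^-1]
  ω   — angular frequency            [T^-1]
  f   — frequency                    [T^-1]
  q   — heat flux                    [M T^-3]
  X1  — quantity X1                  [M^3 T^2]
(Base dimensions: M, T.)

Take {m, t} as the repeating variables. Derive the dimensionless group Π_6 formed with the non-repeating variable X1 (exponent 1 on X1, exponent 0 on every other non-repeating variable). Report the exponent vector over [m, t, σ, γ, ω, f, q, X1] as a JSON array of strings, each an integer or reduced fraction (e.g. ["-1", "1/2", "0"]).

Dimensional matrix (M×T by m×t×σ×γ×ω×f×q×X1):
  M: [ 1  0  1  0  0  0  1  3]
  T: [ 0  1 -2 -1 -1 -1 -3  2]
RREF → pivots at {m,t} ⇒ r = 2
Repeat: m,t; free: σ,γ,ω,f,q,X1
RREF:
  r0: [   1    0    1    0    0    0    1    3]
  r1: [   0    1   -2   -1   -1   -1   -3    2]
Fix exponent of X1 at 1, σ at 0, γ at 0, ω at 0, f at 0, q at 0; solve each RREF row for its pivot's exponent:
  r0: exp(m) + (3)·1 = 0 ⇒ exp(m) = -3
  r1: exp(t) + (2)·1 = 0 ⇒ exp(t) = -2
Π_6 = m^-3 · t^-2 · X1

["-3", "-2", "0", "0", "0", "0", "0", "1"]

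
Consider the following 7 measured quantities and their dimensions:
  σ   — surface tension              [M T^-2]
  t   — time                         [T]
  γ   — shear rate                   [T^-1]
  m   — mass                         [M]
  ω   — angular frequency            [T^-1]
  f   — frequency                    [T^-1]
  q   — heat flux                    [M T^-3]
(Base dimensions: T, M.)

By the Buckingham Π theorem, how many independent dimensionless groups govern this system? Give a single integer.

Dimensional matrix (T×M by σ×t×γ×m×ω×f×q):
  T: [-2  1 -1  0 -1 -1 -3]
  M: [ 1  0  0  1  0  0  1]
RREF → pivots at {σ,t} ⇒ r = 2
7 vars − rank 2 = 5 Π groups

5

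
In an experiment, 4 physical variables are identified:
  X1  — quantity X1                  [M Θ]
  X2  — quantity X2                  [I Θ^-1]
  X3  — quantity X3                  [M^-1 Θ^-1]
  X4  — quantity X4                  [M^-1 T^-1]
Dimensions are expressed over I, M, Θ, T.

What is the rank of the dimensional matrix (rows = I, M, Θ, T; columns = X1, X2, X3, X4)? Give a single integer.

Dimensional matrix (I×M×Θ×T by X1×X2×X3×X4):
  I: [ 0  1  0  0]
  M: [ 1  0 -1 -1]
  Θ: [ 1 -1 -1  0]
  T: [ 0  0  0 -1]
RREF → pivots at {X1,X2,X4} ⇒ r = 3

3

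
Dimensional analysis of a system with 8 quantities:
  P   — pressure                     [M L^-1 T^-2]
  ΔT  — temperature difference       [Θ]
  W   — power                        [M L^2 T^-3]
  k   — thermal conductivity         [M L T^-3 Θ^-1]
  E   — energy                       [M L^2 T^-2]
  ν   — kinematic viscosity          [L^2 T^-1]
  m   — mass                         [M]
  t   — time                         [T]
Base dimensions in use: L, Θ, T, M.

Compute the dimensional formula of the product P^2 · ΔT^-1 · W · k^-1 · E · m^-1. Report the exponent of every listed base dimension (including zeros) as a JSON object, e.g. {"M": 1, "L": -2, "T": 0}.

Exponent matrix [L,Θ,T,M] × [P,ΔT,W,k,E,ν,m,t]:
  L: [-1  0  2  1  2  2  0  0]
  Θ: [ 0  1  0 -1  0  0  0  0]
  T: [-2  0 -3 -3 -2 -1  0  1]
  M: [ 1  0  1  1  1  0  1  0]
  [L]: (2)·-1+(-1)·0+(1)·2+(-1)·1+(1)·2+(-1)·0 = 1
  [Θ]: (2)·0+(-1)·1+(1)·0+(-1)·-1+(1)·0+(-1)·0 = 0
  [T]: (2)·-2+(-1)·0+(1)·-3+(-1)·-3+(1)·-2+(-1)·0 = -6
  [M]: (2)·1+(-1)·0+(1)·1+(-1)·1+(1)·1+(-1)·1 = 2
⇒ L T^-6 M^2

{"L": 1, "Θ": 0, "T": -6, "M": 2}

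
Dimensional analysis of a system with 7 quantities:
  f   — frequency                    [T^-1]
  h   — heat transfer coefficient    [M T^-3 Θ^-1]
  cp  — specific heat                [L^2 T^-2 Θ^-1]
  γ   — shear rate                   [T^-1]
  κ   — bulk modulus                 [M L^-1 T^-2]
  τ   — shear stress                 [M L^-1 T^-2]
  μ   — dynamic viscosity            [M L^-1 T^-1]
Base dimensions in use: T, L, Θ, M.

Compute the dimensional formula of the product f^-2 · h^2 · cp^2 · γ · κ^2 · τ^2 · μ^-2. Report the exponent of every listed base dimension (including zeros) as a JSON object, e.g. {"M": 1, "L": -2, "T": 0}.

Dimensional matrix (T×L×Θ×M by f×h×cp×γ×κ×τ×μ):
  T: [-1 -3 -2 -1 -2 -2 -1]
  L: [ 0  0  2  0 -1 -1 -1]
  Θ: [ 0 -1 -1  0  0  0  0]
  M: [ 0  1  0  0  1  1  1]
  [T]: (-2)·-1+(2)·-3+(2)·-2+(1)·-1+(2)·-2+(2)·-2+(-2)·-1 = -15
  [L]: (-2)·0+(2)·0+(2)·2+(1)·0+(2)·-1+(2)·-1+(-2)·-1 = 2
  [Θ]: (-2)·0+(2)·-1+(2)·-1+(1)·0+(2)·0+(2)·0+(-2)·0 = -4
  [M]: (-2)·0+(2)·1+(2)·0+(1)·0+(2)·1+(2)·1+(-2)·1 = 4
⇒ T^-15 L^2 Θ^-4 M^4

{"T": -15, "L": 2, "Θ": -4, "M": 4}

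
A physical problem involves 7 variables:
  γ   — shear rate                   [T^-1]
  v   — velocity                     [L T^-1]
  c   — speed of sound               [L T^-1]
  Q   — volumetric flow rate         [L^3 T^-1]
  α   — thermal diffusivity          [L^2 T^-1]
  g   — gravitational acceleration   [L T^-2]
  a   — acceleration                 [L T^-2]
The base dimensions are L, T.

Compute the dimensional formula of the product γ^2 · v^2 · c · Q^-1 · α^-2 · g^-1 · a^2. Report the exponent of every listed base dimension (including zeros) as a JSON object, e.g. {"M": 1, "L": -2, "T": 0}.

Write exponents as rows L,T / cols γ,v,c,Q,α,g,a:
  L: [ 0  1  1  3  2  1  1]
  T: [-1 -1 -1 -1 -1 -2 -2]
  [L]: (2)·0+(2)·1+(1)·1+(-1)·3+(-2)·2+(-1)·1+(2)·1 = -3
  [T]: (2)·-1+(2)·-1+(1)·-1+(-1)·-1+(-2)·-1+(-1)·-2+(2)·-2 = -4
⇒ L^-3 T^-4

{"L": -3, "T": -4}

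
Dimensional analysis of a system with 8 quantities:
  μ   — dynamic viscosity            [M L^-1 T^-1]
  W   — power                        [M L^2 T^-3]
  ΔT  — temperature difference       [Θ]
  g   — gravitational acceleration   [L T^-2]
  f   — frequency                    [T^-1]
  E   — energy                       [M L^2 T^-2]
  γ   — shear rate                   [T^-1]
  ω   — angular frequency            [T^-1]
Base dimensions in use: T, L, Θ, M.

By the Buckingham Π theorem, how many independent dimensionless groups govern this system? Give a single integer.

4

Write exponents as rows T,L,Θ,M / cols μ,W,ΔT,g,f,E,γ,ω:
  T: [-1 -3  0 -2 -1 -2 -1 -1]
  L: [-1  2  0  1  0  2  0  0]
  Θ: [ 0  0  1  0  0  0  0  0]
  M: [ 1  1  0  0  0  1  0  0]
Echelon form has 4 nonzero rows (pivots: μ,W,ΔT,g)
n=8, r=4 ⇒ 4 dimensionless groups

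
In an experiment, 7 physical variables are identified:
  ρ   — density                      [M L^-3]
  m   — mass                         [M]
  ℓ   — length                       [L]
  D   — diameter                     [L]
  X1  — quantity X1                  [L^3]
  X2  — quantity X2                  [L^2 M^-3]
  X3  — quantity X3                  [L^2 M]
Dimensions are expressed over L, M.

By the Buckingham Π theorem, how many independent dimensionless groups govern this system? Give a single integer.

5

Dimensional matrix (L×M by ρ×m×ℓ×D×X1×X2×X3):
  L: [-3  0  1  1  3  2  2]
  M: [ 1  1  0  0  0 -3  1]
Echelon form has 2 nonzero rows (pivots: ρ,m)
n=7, r=2 ⇒ 5 dimensionless groups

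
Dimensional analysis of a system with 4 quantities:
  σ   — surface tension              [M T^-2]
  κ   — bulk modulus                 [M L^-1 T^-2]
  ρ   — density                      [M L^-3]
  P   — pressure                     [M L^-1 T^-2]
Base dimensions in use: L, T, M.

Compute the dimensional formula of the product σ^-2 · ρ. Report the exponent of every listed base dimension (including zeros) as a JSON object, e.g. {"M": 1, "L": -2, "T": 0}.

{"L": -3, "T": 4, "M": -1}

Exponent matrix [L,T,M] × [σ,κ,ρ,P]:
  L: [ 0 -1 -3 -1]
  T: [-2 -2  0 -2]
  M: [ 1  1  1  1]
  [L]: (-2)·0+(1)·-3 = -3
  [T]: (-2)·-2+(1)·0 = 4
  [M]: (-2)·1+(1)·1 = -1
⇒ L^-3 T^4 M^-1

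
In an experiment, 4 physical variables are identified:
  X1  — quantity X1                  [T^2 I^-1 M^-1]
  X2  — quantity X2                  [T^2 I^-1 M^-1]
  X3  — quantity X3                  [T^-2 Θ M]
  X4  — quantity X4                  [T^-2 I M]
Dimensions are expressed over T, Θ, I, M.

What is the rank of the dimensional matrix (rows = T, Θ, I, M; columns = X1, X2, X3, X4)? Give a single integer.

2

Dimensional matrix (T×Θ×I×M by X1×X2×X3×X4):
  T: [ 2  2 -2 -2]
  Θ: [ 0  0  1  0]
  I: [-1 -1  0  1]
  M: [-1 -1  1  1]
Row reduction gives pivot columns X1,X3; rank = 2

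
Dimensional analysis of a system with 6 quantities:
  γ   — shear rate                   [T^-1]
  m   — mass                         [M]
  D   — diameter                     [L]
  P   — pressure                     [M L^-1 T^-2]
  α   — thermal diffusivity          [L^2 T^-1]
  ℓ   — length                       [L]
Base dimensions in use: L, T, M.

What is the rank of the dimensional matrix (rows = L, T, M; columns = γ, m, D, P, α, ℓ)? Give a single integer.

Exponent matrix [L,T,M] × [γ,m,D,P,α,ℓ]:
  L: [ 0  0  1 -1  2  1]
  T: [-1  0  0 -2 -1  0]
  M: [ 0  1  0  1  0  0]
Row reduction gives pivot columns γ,m,D; rank = 3

3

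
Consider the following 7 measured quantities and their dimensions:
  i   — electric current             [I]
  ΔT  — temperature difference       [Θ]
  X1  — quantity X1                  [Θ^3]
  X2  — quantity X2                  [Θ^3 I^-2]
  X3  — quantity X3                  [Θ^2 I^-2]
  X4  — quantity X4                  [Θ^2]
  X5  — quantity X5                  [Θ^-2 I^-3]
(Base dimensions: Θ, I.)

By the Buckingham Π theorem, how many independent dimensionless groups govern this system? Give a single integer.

5

Dimensional matrix (Θ×I by i×ΔT×X1×X2×X3×X4×X5):
  Θ: [ 0  1  3  3  2  2 -2]
  I: [ 1  0  0 -2 -2  0 -3]
Echelon form has 2 nonzero rows (pivots: i,ΔT)
Π count = n − r = 7 − 2 = 5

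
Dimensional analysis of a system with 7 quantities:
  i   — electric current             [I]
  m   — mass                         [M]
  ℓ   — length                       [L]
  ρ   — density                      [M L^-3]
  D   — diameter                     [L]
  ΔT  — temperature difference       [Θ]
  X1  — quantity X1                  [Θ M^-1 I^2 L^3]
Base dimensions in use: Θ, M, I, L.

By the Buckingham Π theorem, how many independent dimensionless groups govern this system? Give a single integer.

3

Dimensional matrix (Θ×M×I×L by i×m×ℓ×ρ×D×ΔT×X1):
  Θ: [ 0  0  0  0  0  1  1]
  M: [ 0  1  0  1  0  0 -1]
  I: [ 1  0  0  0  0  0  2]
  L: [ 0  0  1 -3  1  0  3]
Echelon form has 4 nonzero rows (pivots: i,m,ℓ,ΔT)
7 vars − rank 4 = 3 Π groups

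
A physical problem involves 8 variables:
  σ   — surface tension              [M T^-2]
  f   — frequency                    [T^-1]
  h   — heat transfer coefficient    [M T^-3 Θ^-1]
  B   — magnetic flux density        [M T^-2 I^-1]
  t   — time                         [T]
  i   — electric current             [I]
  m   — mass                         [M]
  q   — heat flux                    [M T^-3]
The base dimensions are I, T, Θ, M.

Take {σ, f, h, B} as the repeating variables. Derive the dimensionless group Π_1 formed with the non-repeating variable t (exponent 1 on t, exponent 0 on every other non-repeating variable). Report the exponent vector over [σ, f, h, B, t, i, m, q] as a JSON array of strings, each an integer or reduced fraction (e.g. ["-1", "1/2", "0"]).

["0", "1", "0", "0", "1", "0", "0", "0"]

Write exponents as rows I,T,Θ,M / cols σ,f,h,B,t,i,m,q:
  I: [ 0  0  0 -1  0  1  0  0]
  T: [-2 -1 -3 -2  1  0  0 -3]
  Θ: [ 0  0 -1  0  0  0  0  0]
  M: [ 1  0  1  1  0  0  1  1]
RREF → pivots at {σ,f,h,B} ⇒ r = 4
Pivot set = {σ,f,h,B}, free = {t,i,m,q}
RREF:
  r0: [   1    0    0    0    0    1    1    1]
  r1: [   0    1    0    0   -1    0   -2    1]
  r2: [   0    0    1    0    0    0    0    0]
  r3: [   0    0    0    1    0   -1    0    0]
Fix exponent of t at 1, i at 0, m at 0, q at 0; solve each RREF row for its pivot's exponent:
  r0: exp(σ) + (0)·1 = 0 ⇒ exp(σ) = 0
  r1: exp(f) + (-1)·1 = 0 ⇒ exp(f) = 1
  r2: exp(h) + (0)·1 = 0 ⇒ exp(h) = 0
  r3: exp(B) + (0)·1 = 0 ⇒ exp(B) = 0
Π_1 = f · t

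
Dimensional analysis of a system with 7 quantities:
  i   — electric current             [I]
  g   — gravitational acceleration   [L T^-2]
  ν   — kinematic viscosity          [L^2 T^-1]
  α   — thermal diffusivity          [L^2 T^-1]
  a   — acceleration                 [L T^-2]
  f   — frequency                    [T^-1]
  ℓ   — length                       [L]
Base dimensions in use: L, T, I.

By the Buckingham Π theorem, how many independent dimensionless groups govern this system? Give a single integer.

4

Write exponents as rows L,T,I / cols i,g,ν,α,a,f,ℓ:
  L: [ 0  1  2  2  1  0  1]
  T: [ 0 -2 -1 -1 -2 -1  0]
  I: [ 1  0  0  0  0  0  0]
Echelon form has 3 nonzero rows (pivots: i,g,ν)
7 vars − rank 3 = 4 Π groups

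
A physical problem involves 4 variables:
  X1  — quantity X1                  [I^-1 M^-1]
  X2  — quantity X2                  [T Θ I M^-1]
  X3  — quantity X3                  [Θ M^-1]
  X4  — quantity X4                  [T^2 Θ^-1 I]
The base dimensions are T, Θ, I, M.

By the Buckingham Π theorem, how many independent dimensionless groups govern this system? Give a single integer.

1

Dimensional matrix (T×Θ×I×M by X1×X2×X3×X4):
  T: [ 0  1  0  2]
  Θ: [ 0  1  1 -1]
  I: [-1  1  0  1]
  M: [-1 -1 -1  0]
Echelon form has 3 nonzero rows (pivots: X1,X2,X3)
4 vars − rank 3 = 1 Π group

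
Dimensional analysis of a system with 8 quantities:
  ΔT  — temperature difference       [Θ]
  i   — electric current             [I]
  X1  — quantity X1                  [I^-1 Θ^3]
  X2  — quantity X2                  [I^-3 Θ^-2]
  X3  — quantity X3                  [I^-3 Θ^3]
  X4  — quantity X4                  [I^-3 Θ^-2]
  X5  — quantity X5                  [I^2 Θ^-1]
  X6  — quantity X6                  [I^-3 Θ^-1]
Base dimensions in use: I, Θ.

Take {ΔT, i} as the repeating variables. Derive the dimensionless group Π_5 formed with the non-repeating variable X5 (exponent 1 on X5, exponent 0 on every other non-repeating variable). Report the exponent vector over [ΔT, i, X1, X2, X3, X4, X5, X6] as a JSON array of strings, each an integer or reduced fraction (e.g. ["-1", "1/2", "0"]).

Exponent matrix [I,Θ] × [ΔT,i,X1,X2,X3,X4,X5,X6]:
  I: [ 0  1 -1 -3 -3 -3  2 -3]
  Θ: [ 1  0  3 -2  3 -2 -1 -1]
Echelon form has 2 nonzero rows (pivots: ΔT,i)
Pivot set = {ΔT,i}, free = {X1,X2,X3,X4,X5,X6}
RREF:
  r0: [   1    0    3   -2    3   -2   -1   -1]
  r1: [   0    1   -1   -3   -3   -3    2   -3]
Fix exponent of X5 at 1, X1 at 0, X2 at 0, X3 at 0, X4 at 0, X6 at 0; solve each RREF row for its pivot's exponent:
  r0: exp(ΔT) + (-1)·1 = 0 ⇒ exp(ΔT) = 1
  r1: exp(i) + (2)·1 = 0 ⇒ exp(i) = -2
Π_5 = ΔT · i^-2 · X5

["1", "-2", "0", "0", "0", "0", "1", "0"]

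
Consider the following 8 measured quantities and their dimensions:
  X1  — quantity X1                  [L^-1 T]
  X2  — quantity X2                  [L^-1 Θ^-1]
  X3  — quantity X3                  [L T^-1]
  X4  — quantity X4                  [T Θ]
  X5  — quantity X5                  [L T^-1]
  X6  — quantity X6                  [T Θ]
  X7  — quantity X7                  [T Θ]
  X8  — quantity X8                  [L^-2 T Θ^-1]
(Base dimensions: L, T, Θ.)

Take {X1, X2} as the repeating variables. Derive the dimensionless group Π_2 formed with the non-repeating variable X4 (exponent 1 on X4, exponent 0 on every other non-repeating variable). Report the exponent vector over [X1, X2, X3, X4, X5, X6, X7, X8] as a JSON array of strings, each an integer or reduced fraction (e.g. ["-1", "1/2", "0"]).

["-1", "1", "0", "1", "0", "0", "0", "0"]

Write exponents as rows L,T,Θ / cols X1,X2,X3,X4,X5,X6,X7,X8:
  L: [-1 -1  1  0  1  0  0 -2]
  T: [ 1  0 -1  1 -1  1  1  1]
  Θ: [ 0 -1  0  1  0  1  1 -1]
RREF → pivots at {X1,X2} ⇒ r = 2
Repeat: X1,X2; free: X3,X4,X5,X6,X7,X8
RREF:
  r0: [   1    0   -1    1   -1    1    1    1]
  r1: [   0    1    0   -1    0   -1   -1    1]
  r2: [   0    0    0    0    0    0    0    0]
Fix exponent of X4 at 1, X3 at 0, X5 at 0, X6 at 0, X7 at 0, X8 at 0; solve each RREF row for its pivot's exponent:
  r0: exp(X1) + (1)·1 = 0 ⇒ exp(X1) = -1
  r1: exp(X2) + (-1)·1 = 0 ⇒ exp(X2) = 1
Π_2 = X1^-1 · X2 · X4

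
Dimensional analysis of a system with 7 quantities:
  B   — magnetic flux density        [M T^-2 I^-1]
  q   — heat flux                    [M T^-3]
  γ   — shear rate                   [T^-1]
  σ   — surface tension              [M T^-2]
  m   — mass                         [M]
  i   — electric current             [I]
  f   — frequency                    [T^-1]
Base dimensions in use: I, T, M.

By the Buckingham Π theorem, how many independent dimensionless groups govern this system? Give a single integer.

Exponent matrix [I,T,M] × [B,q,γ,σ,m,i,f]:
  I: [-1  0  0  0  0  1  0]
  T: [-2 -3 -1 -2  0  0 -1]
  M: [ 1  1  0  1  1  0  0]
Row reduction gives pivot columns B,q,γ; rank = 3
n=7, r=3 ⇒ 4 dimensionless groups

4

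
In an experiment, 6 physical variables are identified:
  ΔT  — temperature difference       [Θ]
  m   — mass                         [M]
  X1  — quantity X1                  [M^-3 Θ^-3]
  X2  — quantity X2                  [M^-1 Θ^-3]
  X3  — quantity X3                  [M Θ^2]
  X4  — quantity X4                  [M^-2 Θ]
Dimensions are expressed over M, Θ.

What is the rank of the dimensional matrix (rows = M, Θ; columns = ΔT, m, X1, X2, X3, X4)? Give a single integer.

Exponent matrix [M,Θ] × [ΔT,m,X1,X2,X3,X4]:
  M: [ 0  1 -3 -1  1 -2]
  Θ: [ 1  0 -3 -3  2  1]
RREF → pivots at {ΔT,m} ⇒ r = 2

2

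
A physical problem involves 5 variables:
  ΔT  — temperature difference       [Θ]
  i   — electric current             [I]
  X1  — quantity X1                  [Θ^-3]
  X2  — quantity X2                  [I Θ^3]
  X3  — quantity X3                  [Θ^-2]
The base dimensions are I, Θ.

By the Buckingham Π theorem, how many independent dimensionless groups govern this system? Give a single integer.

3

Exponent matrix [I,Θ] × [ΔT,i,X1,X2,X3]:
  I: [ 0  1  0  1  0]
  Θ: [ 1  0 -3  3 -2]
Echelon form has 2 nonzero rows (pivots: ΔT,i)
n=5, r=2 ⇒ 3 dimensionless groups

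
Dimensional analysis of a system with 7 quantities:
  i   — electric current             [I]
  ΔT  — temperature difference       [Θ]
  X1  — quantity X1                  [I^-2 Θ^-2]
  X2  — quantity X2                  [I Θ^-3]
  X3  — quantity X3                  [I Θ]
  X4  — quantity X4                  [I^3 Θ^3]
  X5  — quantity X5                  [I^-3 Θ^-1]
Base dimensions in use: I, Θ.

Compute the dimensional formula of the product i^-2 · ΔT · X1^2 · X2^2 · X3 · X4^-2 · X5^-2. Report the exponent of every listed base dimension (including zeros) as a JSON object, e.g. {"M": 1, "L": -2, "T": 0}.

Dimensional matrix (I×Θ by i×ΔT×X1×X2×X3×X4×X5):
  I: [ 1  0 -2  1  1  3 -3]
  Θ: [ 0  1 -2 -3  1  3 -1]
  [I]: (-2)·1+(1)·0+(2)·-2+(2)·1+(1)·1+(-2)·3+(-2)·-3 = -3
  [Θ]: (-2)·0+(1)·1+(2)·-2+(2)·-3+(1)·1+(-2)·3+(-2)·-1 = -12
⇒ I^-3 Θ^-12

{"I": -3, "Θ": -12}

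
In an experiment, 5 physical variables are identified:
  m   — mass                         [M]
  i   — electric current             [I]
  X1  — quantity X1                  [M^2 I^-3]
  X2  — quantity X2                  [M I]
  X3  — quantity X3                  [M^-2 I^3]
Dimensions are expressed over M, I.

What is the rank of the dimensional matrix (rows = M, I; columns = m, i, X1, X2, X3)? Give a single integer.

2

Dimensional matrix (M×I by m×i×X1×X2×X3):
  M: [ 1  0  2  1 -2]
  I: [ 0  1 -3  1  3]
Row reduction gives pivot columns m,i; rank = 2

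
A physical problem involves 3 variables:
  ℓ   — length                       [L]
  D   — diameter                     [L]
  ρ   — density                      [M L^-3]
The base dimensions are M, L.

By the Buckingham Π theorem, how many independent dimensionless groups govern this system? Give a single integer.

1

Write exponents as rows M,L / cols ℓ,D,ρ:
  M: [ 0  0  1]
  L: [ 1  1 -3]
Echelon form has 2 nonzero rows (pivots: ℓ,ρ)
n=3, r=2 ⇒ 1 dimensionless group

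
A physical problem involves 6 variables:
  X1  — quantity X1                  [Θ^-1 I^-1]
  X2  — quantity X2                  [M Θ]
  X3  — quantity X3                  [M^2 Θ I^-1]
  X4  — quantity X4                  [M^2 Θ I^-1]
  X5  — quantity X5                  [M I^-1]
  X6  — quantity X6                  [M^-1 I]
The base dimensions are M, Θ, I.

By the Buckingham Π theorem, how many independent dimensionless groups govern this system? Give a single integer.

4

Write exponents as rows M,Θ,I / cols X1,X2,X3,X4,X5,X6:
  M: [ 0  1  2  2  1 -1]
  Θ: [-1  1  1  1  0  0]
  I: [-1  0 -1 -1 -1  1]
Echelon form has 2 nonzero rows (pivots: X1,X2)
Π count = n − r = 6 − 2 = 4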